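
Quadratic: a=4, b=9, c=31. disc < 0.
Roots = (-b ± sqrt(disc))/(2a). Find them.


disc = 9^2 - 4*4*31 = 81 - 496 = -415
sqrt(|disc|) = sqrt(415) = 20.3715
Real part = -9/(2*4) = -1.1250
Imag part = 20.3715/(2*4) = 2.5464

-1.1250 ± 2.5464i


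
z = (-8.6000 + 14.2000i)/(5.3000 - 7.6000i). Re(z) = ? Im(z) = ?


Multiply by conjugate: (-8.6000 + 14.2000i)(5.3000 + 7.6000i) / (5.3^2 + (-7.6)^2)
Numerator real = -8.6*5.3 + 14.2*(-7.6) = -153.5
Numerator imag = 14.2*5.3 - (-8.6)*(-7.6) = 9.9
Denominator = 85.85
Re(z) = -153.5/85.85 = -1.7880
Im(z) = 9.9/85.85 = 0.1153

Re(z) = -1.7880, Im(z) = 0.1153


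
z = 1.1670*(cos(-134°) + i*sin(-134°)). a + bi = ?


a = 1.1670*cos(-134°) = 1.1670*(-0.6947) = -0.8107
b = 1.1670*sin(-134°) = 1.1670*(-0.71934) = -0.8395

-0.8107 - 0.8395i


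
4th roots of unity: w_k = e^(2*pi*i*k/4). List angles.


The 4th roots of unity are cis(360k/4°) for k=0..3
Angle step = 360/4 = 90°
Primitive root: cis(90°)
Primitive root = 0 + 1.0000i

4 roots at angles: 0°, 90°, 180°, 270°


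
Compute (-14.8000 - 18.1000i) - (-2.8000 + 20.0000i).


Real: -14.8 + 2.8 = -12
Imag: -18.1 - 20 = -38.1

-12.0000 - 38.1000i


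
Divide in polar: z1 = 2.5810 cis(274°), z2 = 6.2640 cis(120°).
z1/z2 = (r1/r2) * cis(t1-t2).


r = 2.5810 / 6.2640 = 0.4120
theta = 274° - 120° = 154° = 154° (mod 360)

0.4120 cis(154°)


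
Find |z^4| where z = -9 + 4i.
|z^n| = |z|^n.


|z| = sqrt(81+16) = sqrt(97) = 9.8489
|z^4| = |z|^4 = (sqrt(97))^4 = 97^2 = 9409

|z^4| = 9409


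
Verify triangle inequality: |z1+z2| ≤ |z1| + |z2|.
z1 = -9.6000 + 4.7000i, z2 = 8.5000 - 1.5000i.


|z1| = sqrt((-9.6)^2 + 4.7^2) = sqrt(114.25) = 10.6888
|z2| = sqrt(8.5^2 + (-1.5)^2) = sqrt(74.5) = 8.6313
z1+z2 = -1.1000 + 3.2000i
|z1+z2| = sqrt(11.45) = 3.3838
|z1|+|z2| = 10.6888 + 8.6313 = 19.3201

|z1+z2| = 3.3838 ≤ |z1|+|z2| = 19.3201 (verified)


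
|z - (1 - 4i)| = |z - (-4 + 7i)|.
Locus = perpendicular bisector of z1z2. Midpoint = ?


Equal distances means the locus is the perpendicular bisector of z1 and z2.
Midpoint = ((1+(-4))/2, (-4+7)/2) = (-1.5000, 1.5000)

Perpendicular bisector through (-1.5000, 1.5000)


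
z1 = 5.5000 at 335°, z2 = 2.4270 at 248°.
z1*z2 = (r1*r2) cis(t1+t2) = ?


r = 5.5000 * 2.4270 = 13.3485
theta = 335° + 248° = 583° = 223° (mod 360)

13.3485 cis(223°)


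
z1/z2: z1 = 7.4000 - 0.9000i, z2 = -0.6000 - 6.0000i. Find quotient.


Conjugate of z2 = -0.6000 + 6.0000i
Numerator: (7.4000 - 0.9000i)(-0.6000 + 6.0000i) = 0.9600 + 44.9400i
Denominator: (-0.6)^2 + (-6)^2 = 36.36
Result = (0.9600 + 44.9400i)/36.36

0.0264 + 1.2360i


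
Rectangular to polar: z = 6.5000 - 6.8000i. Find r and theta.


r = sqrt(42.25+46.24) = sqrt(88.49) = 9.4069
theta = atan2(-6.8, 6.5) = -46.2922 degrees

r = 9.4069, theta = -46.2922 degrees


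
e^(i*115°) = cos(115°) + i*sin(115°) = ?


cos(115°) = -0.4226
sin(115°) = 0.9063

e^(i*115°) = -0.4226 + 0.9063i


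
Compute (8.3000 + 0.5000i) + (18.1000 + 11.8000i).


Real: 8.3 + 18.1 = 26.4
Imag: 0.5 + 11.8 = 12.3

26.4000 + 12.3000i


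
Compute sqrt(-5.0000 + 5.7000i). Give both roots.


|z| = sqrt(25+32.49) = 7.5822
sqrt((|z|+a)/2) = sqrt((7.5822+(-5))/2) = sqrt(1.2911) = 1.1363
sqrt((|z|-a)/2) = sqrt((7.5822-(-5))/2) = sqrt(6.2911) = 2.5082

±(1.1363 + 2.5082i) i.e. 1.1363 + 2.5082i and -1.1363 - 2.5082i


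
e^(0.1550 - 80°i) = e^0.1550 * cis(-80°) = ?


e^0.1550 = 1.16766
cos(-80°) = 0.17365
sin(-80°) = -0.9848
Real = 1.16766*0.17365 = 0.2028
Imag = 1.16766*(-0.9848) = -1.1499

0.2028 - 1.1499i


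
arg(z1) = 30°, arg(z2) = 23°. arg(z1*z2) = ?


arg(z1*z2) = 30° + 23° = 53°
Normalized to (-180°, 180°]: 53°

53°


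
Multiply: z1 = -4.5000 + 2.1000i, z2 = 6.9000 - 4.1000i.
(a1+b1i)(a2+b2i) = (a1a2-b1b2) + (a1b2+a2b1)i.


Real = -4.5*6.9 - 2.1*(-4.1) = -31.05 - (-8.61) = -22.44
Imag = -4.5*(-4.1) + 6.9*2.1 = 18.45 + 14.49 = 32.94

-22.4400 + 32.9400i


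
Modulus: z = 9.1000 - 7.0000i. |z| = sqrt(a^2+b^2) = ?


|z| = sqrt(9.1^2 + (-7)^2) = sqrt(82.81 + 49) = sqrt(131.81) = 11.4809

|z| = 11.4809


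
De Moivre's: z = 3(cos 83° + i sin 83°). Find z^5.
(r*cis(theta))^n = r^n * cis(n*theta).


r^5 = 3^5 = 243
n*theta = 5*83° = 415° = 55° (mod 360)
a = 243*cos(55°) = 139.3791
b = 243*sin(55°) = 199.0539

243 cis(55°) = 139.3791 + 199.0539i


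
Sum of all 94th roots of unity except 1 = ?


With w = e^(2*pi*i/94), all 94 of the 94th roots of unity w^0 = 1, w, ..., w^(93) sum to 0: 1 + w + ... + w^(93) = (1 - w^94)/(1 - w) = 0 since w^94 = 1, w ≠ 1.
Removing the root 1: w + w^2 + ... + w^(93) = 0 - 1 = -1

Sum = -1


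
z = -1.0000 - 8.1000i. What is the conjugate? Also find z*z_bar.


z_bar = -1.0000 + 8.1000i
z*z_bar = (-1)^2 + (-8.1)^2 = 1 + 65.61 = 66.61

z_bar = -1.0000 + 8.1000i, z*z_bar = 66.61


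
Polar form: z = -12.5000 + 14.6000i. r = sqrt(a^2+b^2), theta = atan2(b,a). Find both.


r = sqrt(156.25+213.16) = sqrt(369.41) = 19.2200
theta = atan2(14.6, -12.5) = 130.5690 degrees

r = 19.2200, theta = 130.5690 degrees


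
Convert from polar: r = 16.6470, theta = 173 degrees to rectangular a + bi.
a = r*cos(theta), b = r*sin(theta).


a = 16.6470*cos(173°) = 16.6470*(-0.992546) = -16.5229
b = 16.6470*sin(173°) = 16.6470*0.12187 = 2.0288

-16.5229 + 2.0288i


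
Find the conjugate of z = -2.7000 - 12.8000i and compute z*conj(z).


z_bar = -2.7000 + 12.8000i
z*z_bar = (-2.7)^2 + (-12.8)^2 = 7.29 + 163.84 = 171.13

z_bar = -2.7000 + 12.8000i, z*z_bar = 171.13


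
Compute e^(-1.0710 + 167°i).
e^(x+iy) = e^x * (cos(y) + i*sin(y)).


e^-1.0710 = 0.3427
cos(167°) = -0.9744
sin(167°) = 0.225
Real = 0.3427*(-0.9744) = -0.3339
Imag = 0.3427*0.225 = 0.0771

-0.3339 + 0.0771i


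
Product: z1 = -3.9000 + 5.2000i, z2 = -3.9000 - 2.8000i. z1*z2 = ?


Real = -3.9*(-3.9) - 5.2*(-2.8) = 15.21 - (-14.56) = 29.77
Imag = -3.9*(-2.8) - (3.9)*5.2 = 10.92 - (20.28) = -9.36

29.7700 - 9.3600i


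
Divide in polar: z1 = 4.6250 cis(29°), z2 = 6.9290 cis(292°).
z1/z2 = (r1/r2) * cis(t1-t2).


r = 4.6250 / 6.9290 = 0.6675
theta = 29° - 292° = -263° = 97° (mod 360)

0.6675 cis(97°)


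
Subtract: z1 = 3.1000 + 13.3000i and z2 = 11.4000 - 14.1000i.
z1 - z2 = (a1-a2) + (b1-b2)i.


Real: 3.1 - 11.4 = -8.3
Imag: 13.3 + 14.1 = 27.4

-8.3000 + 27.4000i


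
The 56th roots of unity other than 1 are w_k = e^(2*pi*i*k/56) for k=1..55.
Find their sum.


With w = e^(2*pi*i/56), all 56 of the 56th roots of unity w^0 = 1, w, ..., w^(55) sum to 0: 1 + w + ... + w^(55) = (1 - w^56)/(1 - w) = 0 since w^56 = 1, w ≠ 1.
Removing the root 1: w + w^2 + ... + w^(55) = 0 - 1 = -1

Sum = -1


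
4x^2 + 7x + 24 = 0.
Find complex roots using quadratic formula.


disc = 7^2 - 4*4*24 = 49 - 384 = -335
sqrt(|disc|) = sqrt(335) = 18.3030
Real part = -7/(2*4) = -0.8750
Imag part = 18.3030/(2*4) = 2.2879

-0.8750 ± 2.2879i


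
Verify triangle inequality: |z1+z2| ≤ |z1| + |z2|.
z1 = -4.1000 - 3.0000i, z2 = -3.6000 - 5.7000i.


|z1| = sqrt((-4.1)^2 + (-3)^2) = sqrt(25.81) = 5.0804
|z2| = sqrt((-3.6)^2 + (-5.7)^2) = sqrt(45.45) = 6.7417
z1+z2 = -7.7000 - 8.7000i
|z1+z2| = sqrt(134.98) = 11.6181
|z1|+|z2| = 5.0804 + 6.7417 = 11.8221

|z1+z2| = 11.6181 ≤ |z1|+|z2| = 11.8221 (verified)


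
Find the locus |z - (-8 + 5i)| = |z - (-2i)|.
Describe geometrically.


Equal distances means the locus is the perpendicular bisector of z1 and z2.
Midpoint = ((-8+0)/2, (5+(-2))/2) = (-4.0000, 1.5000)

Perpendicular bisector through (-4.0000, 1.5000)


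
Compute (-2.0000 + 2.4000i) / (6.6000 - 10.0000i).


Conjugate of z2 = 6.6000 + 10.0000i
Numerator: (-2.0000 + 2.4000i)(6.6000 + 10.0000i) = -37.2000 - 4.1600i
Denominator: 6.6^2 + (-10)^2 = 143.56
Result = (-37.2000 - 4.1600i)/143.56

-0.2591 - 0.0290i


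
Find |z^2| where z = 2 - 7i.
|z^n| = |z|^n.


|z| = sqrt(4+49) = sqrt(53) = 7.2801
|z^2| = |z|^2 = (sqrt(53))^2 = 53

|z^2| = 53


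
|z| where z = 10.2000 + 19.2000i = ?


|z| = sqrt(10.2^2 + 19.2^2) = sqrt(104.04 + 368.64) = sqrt(472.68) = 21.7412

|z| = 21.7412


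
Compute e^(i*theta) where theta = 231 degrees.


cos(231°) = -0.6293
sin(231°) = -0.7771

e^(i*231°) = -0.6293 - 0.7771i


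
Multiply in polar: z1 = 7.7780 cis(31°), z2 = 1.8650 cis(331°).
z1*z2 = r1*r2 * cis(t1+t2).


r = 7.7780 * 1.8650 = 14.5060
theta = 31° + 331° = 362° = 2° (mod 360)

14.5060 cis(2°)


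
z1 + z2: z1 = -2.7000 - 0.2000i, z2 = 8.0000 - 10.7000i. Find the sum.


Real: -2.7 + 8 = 5.3
Imag: -0.2 - 10.7 = -10.9

5.3000 - 10.9000i


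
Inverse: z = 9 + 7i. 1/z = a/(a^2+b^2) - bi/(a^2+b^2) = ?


|z|^2 = 81+49 = 130
1/z = (9 - 7i)/130

1/z = 0.0692 - 0.0538i


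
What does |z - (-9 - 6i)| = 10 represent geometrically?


|z - z0| = r is a circle with center z0 and radius r.
Center = (-9, -6), radius = 10

Circle with center (-9, -6) and radius 10


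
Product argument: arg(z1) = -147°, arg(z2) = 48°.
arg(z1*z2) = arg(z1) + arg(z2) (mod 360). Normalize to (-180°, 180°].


arg(z1*z2) = -147° + 48° = -99°
Normalized to (-180°, 180°]: -99°

-99°


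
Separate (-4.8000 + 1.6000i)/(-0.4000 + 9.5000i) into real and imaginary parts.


Multiply by conjugate: (-4.8000 + 1.6000i)(-0.4000 - 9.5000i) / ((-0.4)^2 + 9.5^2)
Numerator real = -4.8*(-0.4) + 1.6*9.5 = 17.12
Numerator imag = 1.6*(-0.4) - (-4.8)*9.5 = 44.96
Denominator = 90.41
Re(z) = 17.12/90.41 = 0.1894
Im(z) = 44.96/90.41 = 0.4973

Re(z) = 0.1894, Im(z) = 0.4973


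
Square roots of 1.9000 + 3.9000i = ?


|z| = sqrt(3.61+15.21) = 4.3382
sqrt((|z|+a)/2) = sqrt((4.3382+1.9)/2) = sqrt(3.1191) = 1.7661
sqrt((|z|-a)/2) = sqrt((4.3382-1.9)/2) = sqrt(1.2191) = 1.1041

±(1.7661 + 1.1041i) i.e. 1.7661 + 1.1041i and -1.7661 - 1.1041i


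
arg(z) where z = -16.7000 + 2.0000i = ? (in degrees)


Re = -16.7, Im = 2
arg = atan2(2, -16.7) = 173.1708 degrees

arg(z) = 173.1708 degrees


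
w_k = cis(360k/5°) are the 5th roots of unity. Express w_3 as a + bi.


Angle = 360*3/5 = 216°
a = cos(216°) = -0.8090
b = sin(216°) = -0.5878

-0.8090 - 0.5878i


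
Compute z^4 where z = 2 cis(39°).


r^4 = 2^4 = 16
n*theta = 4*39° = 156° = 156° (mod 360)
a = 16*cos(156°) = -14.6167
b = 16*sin(156°) = 6.5078

16 cis(156°) = -14.6167 + 6.5078i


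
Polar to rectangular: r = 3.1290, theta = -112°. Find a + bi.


a = 3.1290*cos(-112°) = 3.1290*(-0.3746) = -1.1721
b = 3.1290*sin(-112°) = 3.1290*(-0.9272) = -2.9012

-1.1721 - 2.9012i


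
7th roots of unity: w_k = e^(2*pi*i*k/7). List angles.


The 7th roots of unity are cis(360k/7°) for k=0..6
Angle step = 360/7 = 51.4286°
Primitive root: cis(51.4286°)
Primitive root = 0.6235 + 0.7818i

7 roots at angles: 0°, 51.4286°, 102.8571°, 154.2857°, 205.7143°, 257.1429°, 308.5714°


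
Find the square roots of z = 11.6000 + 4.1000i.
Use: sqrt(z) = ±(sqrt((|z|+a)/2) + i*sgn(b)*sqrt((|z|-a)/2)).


|z| = sqrt(134.56+16.81) = 12.3033
sqrt((|z|+a)/2) = sqrt((12.3033+11.6)/2) = sqrt(11.9516) = 3.4571
sqrt((|z|-a)/2) = sqrt((12.3033-11.6)/2) = sqrt(0.3516) = 0.5930

±(3.4571 + 0.5930i) i.e. 3.4571 + 0.5930i and -3.4571 - 0.5930i


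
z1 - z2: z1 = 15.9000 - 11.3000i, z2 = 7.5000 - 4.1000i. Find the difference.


Real: 15.9 - 7.5 = 8.4
Imag: -11.3 + 4.1 = -7.2

8.4000 - 7.2000i


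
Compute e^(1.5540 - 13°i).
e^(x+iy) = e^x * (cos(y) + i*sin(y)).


e^1.5540 = 4.73035
cos(-13°) = 0.97437
sin(-13°) = -0.22495
Real = 4.73035*0.97437 = 4.6091
Imag = 4.73035*(-0.22495) = -1.0641

4.6091 - 1.0641i


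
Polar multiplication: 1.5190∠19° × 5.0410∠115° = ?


r = 1.5190 * 5.0410 = 7.6573
theta = 19° + 115° = 134° = 134° (mod 360)

7.6573 cis(134°)


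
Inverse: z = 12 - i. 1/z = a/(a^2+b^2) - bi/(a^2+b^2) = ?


|z|^2 = 144+1 = 145
1/z = (12 + 1i)/145

1/z = 0.0828 + 0.0069i


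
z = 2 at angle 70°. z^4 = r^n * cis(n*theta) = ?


r^4 = 2^4 = 16
n*theta = 4*70° = 280° = 280° (mod 360)
a = 16*cos(280°) = 2.7784
b = 16*sin(280°) = -15.7569

16 cis(280°) = 2.7784 - 15.7569i


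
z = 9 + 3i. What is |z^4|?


|z| = sqrt(81+9) = sqrt(90) = 9.4868
|z^4| = |z|^4 = (sqrt(90))^4 = 90^2 = 8100

|z^4| = 8100


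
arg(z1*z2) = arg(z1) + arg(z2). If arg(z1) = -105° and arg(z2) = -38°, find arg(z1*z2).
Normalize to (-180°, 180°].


arg(z1*z2) = -105° - 38° = -143°
Normalized to (-180°, 180°]: -143°

-143°


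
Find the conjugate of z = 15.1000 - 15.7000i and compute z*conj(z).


z_bar = 15.1000 + 15.7000i
z*z_bar = 15.1^2 + (-15.7)^2 = 228.01 + 246.49 = 474.5

z_bar = 15.1000 + 15.7000i, z*z_bar = 474.5


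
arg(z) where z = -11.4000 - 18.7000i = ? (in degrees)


Re = -11.4, Im = -18.7
arg = atan2(-18.7, -11.4) = -121.3676 degrees

arg(z) = -121.3676 degrees


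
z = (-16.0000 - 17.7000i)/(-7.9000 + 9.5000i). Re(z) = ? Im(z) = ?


Multiply by conjugate: (-16.0000 - 17.7000i)(-7.9000 - 9.5000i) / ((-7.9)^2 + 9.5^2)
Numerator real = -16*(-7.9) - (17.7)*9.5 = -41.75
Numerator imag = -17.7*(-7.9) - (-16)*9.5 = 291.83
Denominator = 152.66
Re(z) = -41.75/152.66 = -0.2735
Im(z) = 291.83/152.66 = 1.9116

Re(z) = -0.2735, Im(z) = 1.9116


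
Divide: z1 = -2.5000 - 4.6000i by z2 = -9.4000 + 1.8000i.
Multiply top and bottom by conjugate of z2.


Conjugate of z2 = -9.4000 - 1.8000i
Numerator: (-2.5000 - 4.6000i)(-9.4000 - 1.8000i) = 15.2200 + 47.7400i
Denominator: (-9.4)^2 + 1.8^2 = 91.6
Result = (15.2200 + 47.7400i)/91.6

0.1662 + 0.5212i


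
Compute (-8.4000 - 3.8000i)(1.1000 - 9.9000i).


Real = -8.4*1.1 - (-3.8)*(-9.9) = -9.24 - 37.62 = -46.86
Imag = -8.4*(-9.9) + 1.1*(-3.8) = 83.16 - (4.18) = 78.98

-46.8600 + 78.9800i


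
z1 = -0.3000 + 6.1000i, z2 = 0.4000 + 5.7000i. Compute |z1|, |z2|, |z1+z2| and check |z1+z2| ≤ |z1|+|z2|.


|z1| = sqrt((-0.3)^2 + 6.1^2) = sqrt(37.3) = 6.1074
|z2| = sqrt(0.4^2 + 5.7^2) = sqrt(32.65) = 5.7140
z1+z2 = 0.1000 + 11.8000i
|z1+z2| = sqrt(139.25) = 11.8004
|z1|+|z2| = 6.1074 + 5.7140 = 11.8214

|z1+z2| = 11.8004 ≤ |z1|+|z2| = 11.8214 (verified)


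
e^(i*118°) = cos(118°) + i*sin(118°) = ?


cos(118°) = -0.4695
sin(118°) = 0.8829

e^(i*118°) = -0.4695 + 0.8829i


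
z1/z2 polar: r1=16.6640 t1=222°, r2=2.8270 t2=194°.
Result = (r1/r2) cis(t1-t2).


r = 16.6640 / 2.8270 = 5.8946
theta = 222° - 194° = 28° = 28° (mod 360)

5.8946 cis(28°)


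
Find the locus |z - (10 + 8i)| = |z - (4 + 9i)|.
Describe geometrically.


Equal distances means the locus is the perpendicular bisector of z1 and z2.
Midpoint = ((10+4)/2, (8+9)/2) = (7.0000, 8.5000)

Perpendicular bisector through (7.0000, 8.5000)


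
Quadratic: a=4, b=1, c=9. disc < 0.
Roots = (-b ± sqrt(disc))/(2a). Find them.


disc = 1^2 - 4*4*9 = 1 - 144 = -143
sqrt(|disc|) = sqrt(143) = 11.9583
Real part = -1/(2*4) = -0.1250
Imag part = 11.9583/(2*4) = 1.4948

-0.1250 ± 1.4948i


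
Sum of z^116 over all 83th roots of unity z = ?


The roots are w_k = w^k with w = e^(2*pi*i/83), and (w^k)^116 = (w^116)^k.
So S = 1 + u + u^2 + ... + u^(82) with u = w^116.
116 = 1*83 + 33, so 116 is not a multiple of 83: u = (w^83)^1 * w^33 = w^33 ≠ 1 (w is a primitive 83th root), while u^83 = (w^83)^116 = 1.
Geometric series: S = (1 - u^83)/(1 - u) = (1 - 1)/(1 - u) = 0

S = 0


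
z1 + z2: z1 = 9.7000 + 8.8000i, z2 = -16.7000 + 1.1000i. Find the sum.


Real: 9.7 - 16.7 = -7
Imag: 8.8 + 1.1 = 9.9

-7.0000 + 9.9000i


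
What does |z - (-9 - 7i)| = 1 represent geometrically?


|z - z0| = r is a circle with center z0 and radius r.
Center = (-9, -7), radius = 1

Circle with center (-9, -7) and radius 1


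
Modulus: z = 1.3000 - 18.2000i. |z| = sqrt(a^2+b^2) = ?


|z| = sqrt(1.3^2 + (-18.2)^2) = sqrt(1.69 + 331.24) = sqrt(332.93) = 18.2464

|z| = 18.2464


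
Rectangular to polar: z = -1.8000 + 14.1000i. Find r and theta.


r = sqrt(3.24+198.81) = sqrt(202.05) = 14.2144
theta = atan2(14.1, -1.8) = 97.2750 degrees

r = 14.2144, theta = 97.2750 degrees


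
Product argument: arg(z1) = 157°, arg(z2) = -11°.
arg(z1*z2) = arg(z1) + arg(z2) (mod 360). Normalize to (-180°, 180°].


arg(z1*z2) = 157° - 11° = 146°
Normalized to (-180°, 180°]: 146°

146°


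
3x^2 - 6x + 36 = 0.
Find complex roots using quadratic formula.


disc = (-6)^2 - 4*3*36 = 36 - 432 = -396
sqrt(|disc|) = sqrt(396) = 19.8997
Real part = 6/(2*3) = 1.0000
Imag part = 19.8997/(2*3) = 3.3166

1.0000 ± 3.3166i


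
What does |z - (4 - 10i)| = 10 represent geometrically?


|z - z0| = r is a circle with center z0 and radius r.
Center = (4, -10), radius = 10

Circle with center (4, -10) and radius 10


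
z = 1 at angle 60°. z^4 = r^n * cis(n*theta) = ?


r^4 = 1^4 = 1
n*theta = 4*60° = 240° = 240° (mod 360)
a = 1*cos(240°) = -0.5000
b = 1*sin(240°) = -0.8660

1 cis(240°) = -0.5000 - 0.8660i


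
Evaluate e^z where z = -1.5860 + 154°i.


e^-1.5860 = 0.20474
cos(154°) = -0.8988
sin(154°) = 0.4384
Real = 0.20474*(-0.8988) = -0.1840
Imag = 0.20474*0.4384 = 0.0898

-0.1840 + 0.0898i


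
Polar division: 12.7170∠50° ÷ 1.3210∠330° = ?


r = 12.7170 / 1.3210 = 9.6268
theta = 50° - 330° = -280° = 80° (mod 360)

9.6268 cis(80°)


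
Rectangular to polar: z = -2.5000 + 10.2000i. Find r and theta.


r = sqrt(6.25+104.04) = sqrt(110.29) = 10.5019
theta = atan2(10.2, -2.5) = 103.7716 degrees

r = 10.5019, theta = 103.7716 degrees


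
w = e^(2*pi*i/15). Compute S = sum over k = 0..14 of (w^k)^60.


The roots are w_k = w^k with w = e^(2*pi*i/15), and (w^k)^60 = (w^60)^k.
So S = 1 + u + u^2 + ... + u^(14) with u = w^60.
60 = 4*15 + 0, so 60 is a multiple of 15 and u = (w^15)^4 = 1.
Every one of the 15 terms equals 1: S = 15

S = 15


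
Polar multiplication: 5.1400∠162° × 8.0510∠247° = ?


r = 5.1400 * 8.0510 = 41.3821
theta = 162° + 247° = 409° = 49° (mod 360)

41.3821 cis(49°)


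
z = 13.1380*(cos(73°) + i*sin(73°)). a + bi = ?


a = 13.1380*cos(73°) = 13.1380*0.29237 = 3.8412
b = 13.1380*sin(73°) = 13.1380*0.9563 = 12.5639

3.8412 + 12.5639i


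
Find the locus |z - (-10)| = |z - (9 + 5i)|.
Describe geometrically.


Equal distances means the locus is the perpendicular bisector of z1 and z2.
Midpoint = ((-10+9)/2, (0+5)/2) = (-0.5000, 2.5000)

Perpendicular bisector through (-0.5000, 2.5000)


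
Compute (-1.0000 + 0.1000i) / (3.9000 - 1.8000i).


Conjugate of z2 = 3.9000 + 1.8000i
Numerator: (-1.0000 + 0.1000i)(3.9000 + 1.8000i) = -4.0800 - 1.4100i
Denominator: 3.9^2 + (-1.8)^2 = 18.45
Result = (-4.0800 - 1.4100i)/18.45

-0.2211 - 0.0764i


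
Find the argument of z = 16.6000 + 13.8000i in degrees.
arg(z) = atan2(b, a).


Re = 16.6, Im = 13.8
arg = atan2(13.8, 16.6) = 39.7376 degrees

arg(z) = 39.7376 degrees


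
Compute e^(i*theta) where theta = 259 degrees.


cos(259°) = -0.1908
sin(259°) = -0.9816

e^(i*259°) = -0.1908 - 0.9816i


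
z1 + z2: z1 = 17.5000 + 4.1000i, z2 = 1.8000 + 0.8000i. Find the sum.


Real: 17.5 + 1.8 = 19.3
Imag: 4.1 + 0.8 = 4.9

19.3000 + 4.9000i


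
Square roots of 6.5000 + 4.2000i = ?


|z| = sqrt(42.25+17.64) = 7.7389
sqrt((|z|+a)/2) = sqrt((7.7389+6.5)/2) = sqrt(7.1194) = 2.6682
sqrt((|z|-a)/2) = sqrt((7.7389-6.5)/2) = sqrt(0.6194) = 0.7870

±(2.6682 + 0.7870i) i.e. 2.6682 + 0.7870i and -2.6682 - 0.7870i


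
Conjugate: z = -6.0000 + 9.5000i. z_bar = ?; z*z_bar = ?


z_bar = -6.0000 - 9.5000i
z*z_bar = (-6)^2 + 9.5^2 = 36 + 90.25 = 126.25

z_bar = -6.0000 - 9.5000i, z*z_bar = 126.25


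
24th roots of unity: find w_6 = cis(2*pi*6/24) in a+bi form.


Angle = 360*6/24 = 90°
a = cos(90°) = 0
b = sin(90°) = 1.0000

0 + 1.0000i


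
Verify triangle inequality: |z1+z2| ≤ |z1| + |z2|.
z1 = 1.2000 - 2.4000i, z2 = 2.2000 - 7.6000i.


|z1| = sqrt(1.2^2 + (-2.4)^2) = sqrt(7.2) = 2.6833
|z2| = sqrt(2.2^2 + (-7.6)^2) = sqrt(62.6) = 7.9120
z1+z2 = 3.4000 - 10.0000i
|z1+z2| = sqrt(111.56) = 10.5622
|z1|+|z2| = 2.6833 + 7.9120 = 10.5953

|z1+z2| = 10.5622 ≤ |z1|+|z2| = 10.5953 (verified)


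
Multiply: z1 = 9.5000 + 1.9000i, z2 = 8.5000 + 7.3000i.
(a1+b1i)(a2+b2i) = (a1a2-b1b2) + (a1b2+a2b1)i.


Real = 9.5*8.5 - 1.9*7.3 = 80.75 - 13.87 = 66.88
Imag = 9.5*7.3 + 8.5*1.9 = 69.35 + 16.15 = 85.5

66.8800 + 85.5000i


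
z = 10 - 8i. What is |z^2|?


|z| = sqrt(100+64) = sqrt(164) = 12.8062
|z^2| = |z|^2 = (sqrt(164))^2 = 164

|z^2| = 164


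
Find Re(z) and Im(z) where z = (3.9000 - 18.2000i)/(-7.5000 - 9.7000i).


Multiply by conjugate: (3.9000 - 18.2000i)(-7.5000 + 9.7000i) / ((-7.5)^2 + (-9.7)^2)
Numerator real = 3.9*(-7.5) - (18.2)*(-9.7) = 147.29
Numerator imag = -18.2*(-7.5) - 3.9*(-9.7) = 174.33
Denominator = 150.34
Re(z) = 147.29/150.34 = 0.9797
Im(z) = 174.33/150.34 = 1.1596

Re(z) = 0.9797, Im(z) = 1.1596


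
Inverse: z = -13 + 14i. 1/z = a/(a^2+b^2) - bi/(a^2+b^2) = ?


|z|^2 = 169+196 = 365
1/z = (-13 - 14i)/365

1/z = -0.0356 - 0.0384i


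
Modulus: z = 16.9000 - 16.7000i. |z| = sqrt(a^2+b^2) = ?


|z| = sqrt(16.9^2 + (-16.7)^2) = sqrt(285.61 + 278.89) = sqrt(564.5) = 23.7592

|z| = 23.7592


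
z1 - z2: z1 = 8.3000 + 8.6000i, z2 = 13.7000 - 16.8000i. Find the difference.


Real: 8.3 - 13.7 = -5.4
Imag: 8.6 + 16.8 = 25.4

-5.4000 + 25.4000i


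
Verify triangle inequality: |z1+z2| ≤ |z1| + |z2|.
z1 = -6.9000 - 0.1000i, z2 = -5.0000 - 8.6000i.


|z1| = sqrt((-6.9)^2 + (-0.1)^2) = sqrt(47.62) = 6.9007
|z2| = sqrt((-5)^2 + (-8.6)^2) = sqrt(98.96) = 9.9479
z1+z2 = -11.9000 - 8.7000i
|z1+z2| = sqrt(217.3) = 14.7411
|z1|+|z2| = 6.9007 + 9.9479 = 16.8486

|z1+z2| = 14.7411 ≤ |z1|+|z2| = 16.8486 (verified)


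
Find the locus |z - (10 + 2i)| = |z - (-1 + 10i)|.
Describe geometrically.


Equal distances means the locus is the perpendicular bisector of z1 and z2.
Midpoint = ((10+(-1))/2, (2+10)/2) = (4.5000, 6.0000)

Perpendicular bisector through (4.5000, 6.0000)


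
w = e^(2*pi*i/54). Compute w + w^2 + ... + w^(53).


With w = e^(2*pi*i/54), all 54 of the 54th roots of unity w^0 = 1, w, ..., w^(53) sum to 0: 1 + w + ... + w^(53) = (1 - w^54)/(1 - w) = 0 since w^54 = 1, w ≠ 1.
Removing the root 1: w + w^2 + ... + w^(53) = 0 - 1 = -1

Sum = -1


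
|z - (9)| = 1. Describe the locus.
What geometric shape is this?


|z - z0| = r is a circle with center z0 and radius r.
Center = (9, 0), radius = 1

Circle with center (9, 0) and radius 1


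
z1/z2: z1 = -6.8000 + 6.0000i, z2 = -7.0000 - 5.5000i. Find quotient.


Conjugate of z2 = -7.0000 + 5.5000i
Numerator: (-6.8000 + 6.0000i)(-7.0000 + 5.5000i) = 14.6000 - 79.4000i
Denominator: (-7)^2 + (-5.5)^2 = 79.25
Result = (14.6000 - 79.4000i)/79.25

0.1842 - 1.0019i


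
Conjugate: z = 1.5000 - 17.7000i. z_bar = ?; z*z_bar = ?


z_bar = 1.5000 + 17.7000i
z*z_bar = 1.5^2 + (-17.7)^2 = 2.25 + 313.29 = 315.54

z_bar = 1.5000 + 17.7000i, z*z_bar = 315.54


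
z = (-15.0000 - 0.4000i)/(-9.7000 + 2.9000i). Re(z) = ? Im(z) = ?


Multiply by conjugate: (-15.0000 - 0.4000i)(-9.7000 - 2.9000i) / ((-9.7)^2 + 2.9^2)
Numerator real = -15*(-9.7) - (0.4)*2.9 = 144.34
Numerator imag = -0.4*(-9.7) - (-15)*2.9 = 47.38
Denominator = 102.5
Re(z) = 144.34/102.5 = 1.4082
Im(z) = 47.38/102.5 = 0.4622

Re(z) = 1.4082, Im(z) = 0.4622


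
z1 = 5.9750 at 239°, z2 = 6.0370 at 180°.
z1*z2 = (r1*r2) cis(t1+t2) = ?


r = 5.9750 * 6.0370 = 36.0711
theta = 239° + 180° = 419° = 59° (mod 360)

36.0711 cis(59°)


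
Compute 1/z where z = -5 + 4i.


|z|^2 = 25+16 = 41
1/z = (-5 - 4i)/41

1/z = -0.1220 - 0.0976i


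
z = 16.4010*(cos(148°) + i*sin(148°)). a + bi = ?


a = 16.4010*cos(148°) = 16.4010*(-0.848048) = -13.9088
b = 16.4010*sin(148°) = 16.4010*0.52992 = 8.6912

-13.9088 + 8.6912i


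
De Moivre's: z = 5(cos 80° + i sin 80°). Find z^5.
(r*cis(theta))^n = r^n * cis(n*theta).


r^5 = 5^5 = 3125
n*theta = 5*80° = 400° = 40° (mod 360)
a = 3125*cos(40°) = 2393.8889
b = 3125*sin(40°) = 2008.7113

3125 cis(40°) = 2393.8889 + 2008.7113i


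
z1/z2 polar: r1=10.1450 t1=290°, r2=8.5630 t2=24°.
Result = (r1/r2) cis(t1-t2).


r = 10.1450 / 8.5630 = 1.1847
theta = 290° - 24° = 266° = 266° (mod 360)

1.1847 cis(266°)


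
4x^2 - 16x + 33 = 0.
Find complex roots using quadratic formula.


disc = (-16)^2 - 4*4*33 = 256 - 528 = -272
sqrt(|disc|) = sqrt(272) = 16.4924
Real part = 16/(2*4) = 2.0000
Imag part = 16.4924/(2*4) = 2.0616

2.0000 ± 2.0616i


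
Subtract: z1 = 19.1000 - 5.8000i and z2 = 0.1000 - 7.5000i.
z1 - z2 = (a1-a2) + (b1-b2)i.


Real: 19.1 - 0.1 = 19
Imag: -5.8 + 7.5 = 1.7

19.0000 + 1.7000i


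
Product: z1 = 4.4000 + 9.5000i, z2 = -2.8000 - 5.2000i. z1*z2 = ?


Real = 4.4*(-2.8) - 9.5*(-5.2) = -12.32 - (-49.4) = 37.08
Imag = 4.4*(-5.2) - (2.8)*9.5 = -22.88 - (26.6) = -49.48

37.0800 - 49.4800i


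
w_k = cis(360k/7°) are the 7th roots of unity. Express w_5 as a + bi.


Angle = 360*5/7 = 257.1429°
a = cos(257.1429°) = -0.2225
b = sin(257.1429°) = -0.9749

-0.2225 - 0.9749i


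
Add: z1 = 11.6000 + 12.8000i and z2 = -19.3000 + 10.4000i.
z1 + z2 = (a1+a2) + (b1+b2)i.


Real: 11.6 - 19.3 = -7.7
Imag: 12.8 + 10.4 = 23.2

-7.7000 + 23.2000i


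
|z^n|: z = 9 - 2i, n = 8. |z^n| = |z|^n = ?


|z| = sqrt(81+4) = sqrt(85) = 9.2195
|z^8| = |z|^8 = (sqrt(85))^8 = 85^4 = 52200625

|z^8| = 52200625


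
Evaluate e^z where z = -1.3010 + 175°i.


e^-1.3010 = 0.27226
cos(175°) = -0.9962
sin(175°) = 0.0872
Real = 0.27226*(-0.9962) = -0.2712
Imag = 0.27226*0.0872 = 0.0237

-0.2712 + 0.0237i


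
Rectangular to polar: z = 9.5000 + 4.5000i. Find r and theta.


r = sqrt(90.25+20.25) = sqrt(110.5) = 10.5119
theta = atan2(4.5, 9.5) = 25.3462 degrees

r = 10.5119, theta = 25.3462 degrees


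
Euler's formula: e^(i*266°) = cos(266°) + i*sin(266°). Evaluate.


cos(266°) = -0.0698
sin(266°) = -0.9976

e^(i*266°) = -0.0698 - 0.9976i


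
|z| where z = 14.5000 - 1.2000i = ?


|z| = sqrt(14.5^2 + (-1.2)^2) = sqrt(210.25 + 1.44) = sqrt(211.69) = 14.5496

|z| = 14.5496


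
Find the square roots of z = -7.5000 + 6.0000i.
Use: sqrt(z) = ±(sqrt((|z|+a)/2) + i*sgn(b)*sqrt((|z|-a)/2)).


|z| = sqrt(56.25+36) = 9.6047
sqrt((|z|+a)/2) = sqrt((9.6047+(-7.5))/2) = sqrt(1.0523) = 1.0258
sqrt((|z|-a)/2) = sqrt((9.6047-(-7.5))/2) = sqrt(8.5523) = 2.9244

±(1.0258 + 2.9244i) i.e. 1.0258 + 2.9244i and -1.0258 - 2.9244i


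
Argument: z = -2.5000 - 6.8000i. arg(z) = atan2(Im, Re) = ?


Re = -2.5, Im = -6.8
arg = atan2(-6.8, -2.5) = -110.1858 degrees

arg(z) = -110.1858 degrees


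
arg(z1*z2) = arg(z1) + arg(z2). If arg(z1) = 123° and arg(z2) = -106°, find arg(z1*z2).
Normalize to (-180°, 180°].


arg(z1*z2) = 123° - 106° = 17°
Normalized to (-180°, 180°]: 17°

17°


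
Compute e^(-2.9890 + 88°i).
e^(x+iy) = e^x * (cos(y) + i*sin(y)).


e^-2.9890 = 0.0503
cos(88°) = 0.0349
sin(88°) = 0.9994
Real = 0.0503*0.0349 = 0.0018
Imag = 0.0503*0.9994 = 0.0503

0.0018 + 0.0503i


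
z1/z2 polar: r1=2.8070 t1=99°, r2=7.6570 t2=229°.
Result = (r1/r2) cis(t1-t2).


r = 2.8070 / 7.6570 = 0.3666
theta = 99° - 229° = -130° = 230° (mod 360)

0.3666 cis(230°)


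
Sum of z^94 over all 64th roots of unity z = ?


The roots are w_k = w^k with w = e^(2*pi*i/64), and (w^k)^94 = (w^94)^k.
So S = 1 + u + u^2 + ... + u^(63) with u = w^94.
94 = 1*64 + 30, so 94 is not a multiple of 64: u = (w^64)^1 * w^30 = w^30 ≠ 1 (w is a primitive 64th root), while u^64 = (w^64)^94 = 1.
Geometric series: S = (1 - u^64)/(1 - u) = (1 - 1)/(1 - u) = 0

S = 0


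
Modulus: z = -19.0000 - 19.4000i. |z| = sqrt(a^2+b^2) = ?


|z| = sqrt((-19)^2 + (-19.4)^2) = sqrt(361 + 376.36) = sqrt(737.36) = 27.1544

|z| = 27.1544


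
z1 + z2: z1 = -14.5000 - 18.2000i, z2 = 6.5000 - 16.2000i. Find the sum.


Real: -14.5 + 6.5 = -8
Imag: -18.2 - 16.2 = -34.4

-8.0000 - 34.4000i


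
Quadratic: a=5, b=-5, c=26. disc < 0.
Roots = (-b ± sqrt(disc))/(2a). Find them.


disc = (-5)^2 - 4*5*26 = 25 - 520 = -495
sqrt(|disc|) = sqrt(495) = 22.2486
Real part = 5/(2*5) = 0.5000
Imag part = 22.2486/(2*5) = 2.2249

0.5000 ± 2.2249i


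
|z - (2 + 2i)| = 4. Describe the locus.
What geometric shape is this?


|z - z0| = r is a circle with center z0 and radius r.
Center = (2, 2), radius = 4

Circle with center (2, 2) and radius 4


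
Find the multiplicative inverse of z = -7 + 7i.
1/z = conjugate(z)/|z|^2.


|z|^2 = 49+49 = 98
1/z = (-7 - 7i)/98

1/z = -0.0714 - 0.0714i


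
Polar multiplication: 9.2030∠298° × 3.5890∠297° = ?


r = 9.2030 * 3.5890 = 33.0296
theta = 298° + 297° = 595° = 235° (mod 360)

33.0296 cis(235°)


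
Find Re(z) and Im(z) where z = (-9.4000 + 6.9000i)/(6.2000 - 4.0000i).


Multiply by conjugate: (-9.4000 + 6.9000i)(6.2000 + 4.0000i) / (6.2^2 + (-4)^2)
Numerator real = -9.4*6.2 + 6.9*(-4) = -85.88
Numerator imag = 6.9*6.2 - (-9.4)*(-4) = 5.18
Denominator = 54.44
Re(z) = -85.88/54.44 = -1.5775
Im(z) = 5.18/54.44 = 0.0952

Re(z) = -1.5775, Im(z) = 0.0952


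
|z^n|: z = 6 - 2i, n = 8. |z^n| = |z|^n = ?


|z| = sqrt(36+4) = sqrt(40) = 6.3246
|z^8| = |z|^8 = (sqrt(40))^8 = 40^4 = 2560000

|z^8| = 2560000


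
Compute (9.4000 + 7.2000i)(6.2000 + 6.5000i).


Real = 9.4*6.2 - 7.2*6.5 = 58.28 - 46.8 = 11.48
Imag = 9.4*6.5 + 6.2*7.2 = 61.1 + 44.64 = 105.74

11.4800 + 105.7400i


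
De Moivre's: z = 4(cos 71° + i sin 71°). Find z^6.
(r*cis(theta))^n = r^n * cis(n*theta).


r^6 = 4^6 = 4096
n*theta = 6*71° = 426° = 66° (mod 360)
a = 4096*cos(66°) = 1665.9933
b = 4096*sin(66°) = 3741.8822

4096 cis(66°) = 1665.9933 + 3741.8822i


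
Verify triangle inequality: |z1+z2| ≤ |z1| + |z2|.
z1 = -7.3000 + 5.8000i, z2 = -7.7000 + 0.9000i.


|z1| = sqrt((-7.3)^2 + 5.8^2) = sqrt(86.93) = 9.3236
|z2| = sqrt((-7.7)^2 + 0.9^2) = sqrt(60.1) = 7.7524
z1+z2 = -15.0000 + 6.7000i
|z1+z2| = sqrt(269.89) = 16.4283
|z1|+|z2| = 9.3236 + 7.7524 = 17.0760

|z1+z2| = 16.4283 ≤ |z1|+|z2| = 17.0760 (verified)


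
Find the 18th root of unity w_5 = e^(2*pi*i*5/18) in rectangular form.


Angle = 360*5/18 = 100°
a = cos(100°) = -0.1736
b = sin(100°) = 0.9848

-0.1736 + 0.9848i


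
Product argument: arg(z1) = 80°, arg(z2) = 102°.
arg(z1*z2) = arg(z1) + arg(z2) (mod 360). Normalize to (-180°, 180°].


arg(z1*z2) = 80° + 102° = 182°
Normalized to (-180°, 180°]: -178°

-178°


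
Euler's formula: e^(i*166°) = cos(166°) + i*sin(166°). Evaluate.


cos(166°) = -0.9703
sin(166°) = 0.2419

e^(i*166°) = -0.9703 + 0.2419i


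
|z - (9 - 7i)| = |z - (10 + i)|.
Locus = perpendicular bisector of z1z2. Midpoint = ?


Equal distances means the locus is the perpendicular bisector of z1 and z2.
Midpoint = ((9+10)/2, (-7+1)/2) = (9.5000, -3.0000)

Perpendicular bisector through (9.5000, -3.0000)


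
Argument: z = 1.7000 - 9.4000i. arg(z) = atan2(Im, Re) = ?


Re = 1.7, Im = -9.4
arg = atan2(-9.4, 1.7) = -79.7488 degrees

arg(z) = -79.7488 degrees


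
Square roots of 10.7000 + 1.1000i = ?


|z| = sqrt(114.49+1.21) = 10.7564
sqrt((|z|+a)/2) = sqrt((10.7564+10.7)/2) = sqrt(10.7282) = 3.2754
sqrt((|z|-a)/2) = sqrt((10.7564-10.7)/2) = sqrt(0.0282) = 0.1679

±(3.2754 + 0.1679i) i.e. 3.2754 + 0.1679i and -3.2754 - 0.1679i


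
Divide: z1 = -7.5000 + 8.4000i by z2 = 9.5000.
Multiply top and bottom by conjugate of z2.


Conjugate of z2 = 9.5000
Numerator: (-7.5000 + 8.4000i)(9.5000) = -71.2500 + 79.8000i
Denominator: 9.5^2 + 0^2 = 90.25
Result = (-71.2500 + 79.8000i)/90.25

-0.7895 + 0.8842i


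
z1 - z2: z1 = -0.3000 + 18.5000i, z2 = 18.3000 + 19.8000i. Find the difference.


Real: -0.3 - 18.3 = -18.6
Imag: 18.5 - 19.8 = -1.3

-18.6000 - 1.3000i


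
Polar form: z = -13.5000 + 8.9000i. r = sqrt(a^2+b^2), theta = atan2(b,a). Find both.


r = sqrt(182.25+79.21) = sqrt(261.46) = 16.1697
theta = atan2(8.9, -13.5) = 146.6048 degrees

r = 16.1697, theta = 146.6048 degrees


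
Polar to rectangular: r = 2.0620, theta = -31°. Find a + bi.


a = 2.0620*cos(-31°) = 2.0620*0.8572 = 1.7675
b = 2.0620*sin(-31°) = 2.0620*(-0.51504) = -1.0620

1.7675 - 1.0620i


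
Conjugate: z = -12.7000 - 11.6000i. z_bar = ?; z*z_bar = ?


z_bar = -12.7000 + 11.6000i
z*z_bar = (-12.7)^2 + (-11.6)^2 = 161.29 + 134.56 = 295.85

z_bar = -12.7000 + 11.6000i, z*z_bar = 295.85


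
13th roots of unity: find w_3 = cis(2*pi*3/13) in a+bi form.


Angle = 360*3/13 = 83.0769°
a = cos(83.0769°) = 0.1205
b = sin(83.0769°) = 0.9927

0.1205 + 0.9927i


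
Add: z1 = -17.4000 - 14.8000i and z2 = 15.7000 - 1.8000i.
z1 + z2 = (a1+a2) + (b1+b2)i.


Real: -17.4 + 15.7 = -1.7
Imag: -14.8 - 1.8 = -16.6

-1.7000 - 16.6000i


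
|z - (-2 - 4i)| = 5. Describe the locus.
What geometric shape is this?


|z - z0| = r is a circle with center z0 and radius r.
Center = (-2, -4), radius = 5

Circle with center (-2, -4) and radius 5


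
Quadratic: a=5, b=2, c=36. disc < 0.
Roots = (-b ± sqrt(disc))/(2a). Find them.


disc = 2^2 - 4*5*36 = 4 - 720 = -716
sqrt(|disc|) = sqrt(716) = 26.7582
Real part = -2/(2*5) = -0.2000
Imag part = 26.7582/(2*5) = 2.6758

-0.2000 ± 2.6758i


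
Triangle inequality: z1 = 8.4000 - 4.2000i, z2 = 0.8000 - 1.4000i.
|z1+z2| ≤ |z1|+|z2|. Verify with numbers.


|z1| = sqrt(8.4^2 + (-4.2)^2) = sqrt(88.2) = 9.3915
|z2| = sqrt(0.8^2 + (-1.4)^2) = sqrt(2.6) = 1.6125
z1+z2 = 9.2000 - 5.6000i
|z1+z2| = sqrt(116) = 10.7703
|z1|+|z2| = 9.3915 + 1.6125 = 11.0040

|z1+z2| = 10.7703 ≤ |z1|+|z2| = 11.0040 (verified)


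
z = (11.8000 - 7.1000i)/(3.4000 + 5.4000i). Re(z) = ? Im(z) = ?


Multiply by conjugate: (11.8000 - 7.1000i)(3.4000 - 5.4000i) / (3.4^2 + 5.4^2)
Numerator real = 11.8*3.4 - (7.1)*5.4 = 1.78
Numerator imag = -7.1*3.4 - 11.8*5.4 = -87.86
Denominator = 40.72
Re(z) = 1.78/40.72 = 0.0437
Im(z) = -87.86/40.72 = -2.1577

Re(z) = 0.0437, Im(z) = -2.1577


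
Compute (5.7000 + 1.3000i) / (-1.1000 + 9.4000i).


Conjugate of z2 = -1.1000 - 9.4000i
Numerator: (5.7000 + 1.3000i)(-1.1000 - 9.4000i) = 5.9500 - 55.0100i
Denominator: (-1.1)^2 + 9.4^2 = 89.57
Result = (5.9500 - 55.0100i)/89.57

0.0664 - 0.6142i


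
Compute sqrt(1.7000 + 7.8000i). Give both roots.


|z| = sqrt(2.89+60.84) = 7.9831
sqrt((|z|+a)/2) = sqrt((7.9831+1.7)/2) = sqrt(4.8416) = 2.2004
sqrt((|z|-a)/2) = sqrt((7.9831-1.7)/2) = sqrt(3.1416) = 1.7724

±(2.2004 + 1.7724i) i.e. 2.2004 + 1.7724i and -2.2004 - 1.7724i


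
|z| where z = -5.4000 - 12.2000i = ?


|z| = sqrt((-5.4)^2 + (-12.2)^2) = sqrt(29.16 + 148.84) = sqrt(178) = 13.3417

|z| = 13.3417


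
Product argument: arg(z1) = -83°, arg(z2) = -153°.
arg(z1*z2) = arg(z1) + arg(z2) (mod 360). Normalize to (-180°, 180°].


arg(z1*z2) = -83° - 153° = -236°
Normalized to (-180°, 180°]: 124°

124°


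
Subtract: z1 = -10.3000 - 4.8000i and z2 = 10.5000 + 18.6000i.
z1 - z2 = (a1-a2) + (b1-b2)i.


Real: -10.3 - 10.5 = -20.8
Imag: -4.8 - 18.6 = -23.4

-20.8000 - 23.4000i


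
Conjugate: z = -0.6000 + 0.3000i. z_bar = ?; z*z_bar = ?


z_bar = -0.6000 - 0.3000i
z*z_bar = (-0.6)^2 + 0.3^2 = 0.36 + 0.09 = 0.45

z_bar = -0.6000 - 0.3000i, z*z_bar = 0.45


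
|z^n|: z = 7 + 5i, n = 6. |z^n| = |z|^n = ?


|z| = sqrt(49+25) = sqrt(74) = 8.6023
|z^6| = |z|^6 = (sqrt(74))^6 = 74^3 = 405224

|z^6| = 405224


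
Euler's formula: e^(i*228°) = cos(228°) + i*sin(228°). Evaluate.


cos(228°) = -0.6691
sin(228°) = -0.7431

e^(i*228°) = -0.6691 - 0.7431i


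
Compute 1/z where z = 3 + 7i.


|z|^2 = 9+49 = 58
1/z = (3 - 7i)/58

1/z = 0.0517 - 0.1207i


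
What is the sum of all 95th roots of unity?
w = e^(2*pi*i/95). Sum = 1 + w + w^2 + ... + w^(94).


The sum of all 95th roots of unity is 0.
Geometric series: (1 - w^95)/(1 - w) = (1-1)/(1-w) = 0 since w^95 = 1, w ≠ 1.
Alternatively: coefficient of z^94 in z^95 - 1 is 0.

0


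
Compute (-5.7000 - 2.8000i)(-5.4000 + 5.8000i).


Real = -5.7*(-5.4) - (-2.8)*5.8 = 30.78 - (-16.24) = 47.02
Imag = -5.7*5.8 - (5.4)*(-2.8) = -33.06 + 15.12 = -17.94

47.0200 - 17.9400i


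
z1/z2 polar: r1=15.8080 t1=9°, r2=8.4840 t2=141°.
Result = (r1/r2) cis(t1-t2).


r = 15.8080 / 8.4840 = 1.8633
theta = 9° - 141° = -132° = 228° (mod 360)

1.8633 cis(228°)


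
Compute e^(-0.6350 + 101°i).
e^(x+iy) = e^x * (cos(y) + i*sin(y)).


e^-0.6350 = 0.5299
cos(101°) = -0.1908
sin(101°) = 0.98163
Real = 0.5299*(-0.1908) = -0.1011
Imag = 0.5299*0.98163 = 0.5202

-0.1011 + 0.5202i


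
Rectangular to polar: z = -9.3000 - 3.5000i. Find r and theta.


r = sqrt(86.49+12.25) = sqrt(98.74) = 9.9368
theta = atan2(-3.5, -9.3) = -159.3765 degrees

r = 9.9368, theta = -159.3765 degrees


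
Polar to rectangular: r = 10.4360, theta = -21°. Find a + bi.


a = 10.4360*cos(-21°) = 10.4360*0.93358 = 9.7428
b = 10.4360*sin(-21°) = 10.4360*(-0.35837) = -3.7399

9.7428 - 3.7399i


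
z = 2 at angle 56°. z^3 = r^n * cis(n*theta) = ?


r^3 = 2^3 = 8
n*theta = 3*56° = 168° = 168° (mod 360)
a = 8*cos(168°) = -7.8252
b = 8*sin(168°) = 1.6633

8 cis(168°) = -7.8252 + 1.6633i


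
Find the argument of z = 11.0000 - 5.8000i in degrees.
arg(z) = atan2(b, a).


Re = 11, Im = -5.8
arg = atan2(-5.8, 11) = -27.8015 degrees

arg(z) = -27.8015 degrees


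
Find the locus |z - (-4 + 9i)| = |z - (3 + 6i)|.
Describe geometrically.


Equal distances means the locus is the perpendicular bisector of z1 and z2.
Midpoint = ((-4+3)/2, (9+6)/2) = (-0.5000, 7.5000)

Perpendicular bisector through (-0.5000, 7.5000)


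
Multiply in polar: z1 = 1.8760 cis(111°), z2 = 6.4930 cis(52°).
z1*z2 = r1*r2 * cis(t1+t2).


r = 1.8760 * 6.4930 = 12.1809
theta = 111° + 52° = 163° = 163° (mod 360)

12.1809 cis(163°)


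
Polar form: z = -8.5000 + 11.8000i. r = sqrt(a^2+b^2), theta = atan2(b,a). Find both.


r = sqrt(72.25+139.24) = sqrt(211.49) = 14.5427
theta = atan2(11.8, -8.5) = 125.7667 degrees

r = 14.5427, theta = 125.7667 degrees


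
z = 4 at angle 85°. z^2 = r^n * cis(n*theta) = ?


r^2 = 4^2 = 16
n*theta = 2*85° = 170° = 170° (mod 360)
a = 16*cos(170°) = -15.7569
b = 16*sin(170°) = 2.7784

16 cis(170°) = -15.7569 + 2.7784i


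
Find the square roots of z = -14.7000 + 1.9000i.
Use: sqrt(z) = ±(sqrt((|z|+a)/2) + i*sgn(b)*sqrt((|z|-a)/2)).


|z| = sqrt(216.09+3.61) = 14.8223
sqrt((|z|+a)/2) = sqrt((14.8223+(-14.7))/2) = sqrt(0.0611) = 0.2473
sqrt((|z|-a)/2) = sqrt((14.8223-(-14.7))/2) = sqrt(14.7611) = 3.8420

±(0.2473 + 3.8420i) i.e. 0.2473 + 3.8420i and -0.2473 - 3.8420i


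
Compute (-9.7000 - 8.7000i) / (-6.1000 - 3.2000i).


Conjugate of z2 = -6.1000 + 3.2000i
Numerator: (-9.7000 - 8.7000i)(-6.1000 + 3.2000i) = 87.0100 + 22.0300i
Denominator: (-6.1)^2 + (-3.2)^2 = 47.45
Result = (87.0100 + 22.0300i)/47.45

1.8337 + 0.4643i


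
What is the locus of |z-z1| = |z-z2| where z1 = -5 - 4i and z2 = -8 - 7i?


Equal distances means the locus is the perpendicular bisector of z1 and z2.
Midpoint = ((-5+(-8))/2, (-4+(-7))/2) = (-6.5000, -5.5000)

Perpendicular bisector through (-6.5000, -5.5000)


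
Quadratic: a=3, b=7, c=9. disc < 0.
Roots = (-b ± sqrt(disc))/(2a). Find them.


disc = 7^2 - 4*3*9 = 49 - 108 = -59
sqrt(|disc|) = sqrt(59) = 7.6811
Real part = -7/(2*3) = -1.1667
Imag part = 7.6811/(2*3) = 1.2802

-1.1667 ± 1.2802i


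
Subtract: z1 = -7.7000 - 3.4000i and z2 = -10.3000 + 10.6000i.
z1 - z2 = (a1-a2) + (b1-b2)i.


Real: -7.7 + 10.3 = 2.6
Imag: -3.4 - 10.6 = -14

2.6000 - 14.0000i


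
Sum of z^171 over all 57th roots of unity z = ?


The roots are w_k = w^k with w = e^(2*pi*i/57), and (w^k)^171 = (w^171)^k.
So S = 1 + u + u^2 + ... + u^(56) with u = w^171.
171 = 3*57 + 0, so 171 is a multiple of 57 and u = (w^57)^3 = 1.
Every one of the 57 terms equals 1: S = 57

S = 57
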